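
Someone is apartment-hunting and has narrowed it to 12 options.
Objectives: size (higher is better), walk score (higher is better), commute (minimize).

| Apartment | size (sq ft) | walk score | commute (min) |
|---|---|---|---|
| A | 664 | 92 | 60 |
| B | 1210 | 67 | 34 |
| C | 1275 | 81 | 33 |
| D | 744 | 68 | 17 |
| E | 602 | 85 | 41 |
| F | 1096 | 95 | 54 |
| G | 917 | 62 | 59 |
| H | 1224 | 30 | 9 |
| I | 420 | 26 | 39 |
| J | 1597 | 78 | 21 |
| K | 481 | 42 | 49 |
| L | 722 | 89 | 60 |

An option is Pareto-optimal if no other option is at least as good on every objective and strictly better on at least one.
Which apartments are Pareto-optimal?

C, D, E, F, H, J

A: dominated by F (size 1096≥664, walk score 95≥92, commute 54≤60).
B: dominated by C (size 1275≥1210, walk score 81≥67, commute 33≤34).
C: not dominated.
D: not dominated.
E: not dominated.
F: not dominated (best walk score).
G: dominated by B (size 1210≥917, walk score 67≥62, commute 34≤59).
H: not dominated (best commute).
I: dominated by B (size 1210≥420, walk score 67≥26, commute 34≤39).
J: not dominated (best size).
K: dominated by B (size 1210≥481, walk score 67≥42, commute 34≤49).
L: dominated by F (size 1096≥722, walk score 95≥89, commute 54≤60).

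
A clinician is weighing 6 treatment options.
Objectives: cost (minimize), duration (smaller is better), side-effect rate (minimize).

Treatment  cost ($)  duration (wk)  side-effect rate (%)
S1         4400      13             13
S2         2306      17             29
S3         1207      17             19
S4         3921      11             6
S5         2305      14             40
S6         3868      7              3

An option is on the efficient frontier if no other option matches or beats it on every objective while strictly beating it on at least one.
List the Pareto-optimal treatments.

S1: dominated by S4 (cost 3921≤4400, duration 11≤13, side-effect rate 6≤13).
S2: dominated by S3 (cost 1207≤2306, duration 17≤17, side-effect rate 19≤29).
S3: not dominated (best cost).
S4: dominated by S6 (cost 3868≤3921, duration 7≤11, side-effect rate 3≤6).
S5: not dominated.
S6: not dominated (best duration).

S3, S5, S6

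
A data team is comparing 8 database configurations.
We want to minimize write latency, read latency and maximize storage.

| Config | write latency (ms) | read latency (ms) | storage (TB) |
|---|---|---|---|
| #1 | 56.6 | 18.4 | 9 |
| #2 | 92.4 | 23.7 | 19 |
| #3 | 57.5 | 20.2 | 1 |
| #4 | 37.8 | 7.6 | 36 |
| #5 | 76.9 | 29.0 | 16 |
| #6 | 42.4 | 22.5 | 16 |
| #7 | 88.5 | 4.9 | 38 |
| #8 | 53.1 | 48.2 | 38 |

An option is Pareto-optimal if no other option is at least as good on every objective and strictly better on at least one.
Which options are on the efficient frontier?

#1: dominated by #4 (write latency 37.8≤56.6, read latency 7.6≤18.4, storage 36≥9).
#2: dominated by #4 (write latency 37.8≤92.4, read latency 7.6≤23.7, storage 36≥19).
#3: dominated by #1 (write latency 56.6≤57.5, read latency 18.4≤20.2, storage 9≥1).
#4: not dominated (best write latency).
#5: dominated by #4 (write latency 37.8≤76.9, read latency 7.6≤29.0, storage 36≥16).
#6: dominated by #4 (write latency 37.8≤42.4, read latency 7.6≤22.5, storage 36≥16).
#7: not dominated (best read latency).
#8: not dominated.

#4, #7, #8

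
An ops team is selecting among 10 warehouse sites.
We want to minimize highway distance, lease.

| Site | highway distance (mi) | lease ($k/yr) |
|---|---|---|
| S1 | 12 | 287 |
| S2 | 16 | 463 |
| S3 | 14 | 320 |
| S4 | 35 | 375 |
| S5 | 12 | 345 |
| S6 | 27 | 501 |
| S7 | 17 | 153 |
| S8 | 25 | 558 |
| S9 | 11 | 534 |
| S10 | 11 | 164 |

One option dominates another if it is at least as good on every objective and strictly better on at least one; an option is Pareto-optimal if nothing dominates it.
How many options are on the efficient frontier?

2

S1: dominated by S10 (highway distance 11≤12, lease 164≤287).
S2: dominated by S1 (highway distance 12≤16, lease 287≤463).
S3: dominated by S1 (highway distance 12≤14, lease 287≤320).
S4: dominated by S1 (highway distance 12≤35, lease 287≤375).
S5: dominated by S1 (highway distance 12≤12, lease 287≤345).
S6: dominated by S1 (highway distance 12≤27, lease 287≤501).
S7: not dominated (best lease).
S8: dominated by S1 (highway distance 12≤25, lease 287≤558).
S9: dominated by S10 (highway distance 11≤11, lease 164≤534).
S10: not dominated.
Pareto-optimal: S7, S10 → 2.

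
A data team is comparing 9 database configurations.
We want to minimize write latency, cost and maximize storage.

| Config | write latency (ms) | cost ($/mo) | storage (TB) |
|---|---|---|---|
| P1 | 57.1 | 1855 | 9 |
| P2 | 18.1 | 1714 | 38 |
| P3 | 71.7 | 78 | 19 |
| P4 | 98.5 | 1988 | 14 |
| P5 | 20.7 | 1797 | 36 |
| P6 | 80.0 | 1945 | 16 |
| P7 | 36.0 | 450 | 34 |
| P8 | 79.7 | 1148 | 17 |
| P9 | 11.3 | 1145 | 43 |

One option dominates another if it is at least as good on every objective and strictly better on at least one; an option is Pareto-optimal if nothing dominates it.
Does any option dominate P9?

P1: worse on write latency (57.1 vs 11.3).
P2: worse on write latency (18.1 vs 11.3).
P3: worse on write latency (71.7 vs 11.3).
P4: worse on write latency (98.5 vs 11.3).
P5: worse on write latency (20.7 vs 11.3).
P6: worse on write latency (80.0 vs 11.3).
P7: worse on write latency (36.0 vs 11.3).
P8: worse on write latency (79.7 vs 11.3).
No option is at least as good as P9 on every objective and strictly better on one.

No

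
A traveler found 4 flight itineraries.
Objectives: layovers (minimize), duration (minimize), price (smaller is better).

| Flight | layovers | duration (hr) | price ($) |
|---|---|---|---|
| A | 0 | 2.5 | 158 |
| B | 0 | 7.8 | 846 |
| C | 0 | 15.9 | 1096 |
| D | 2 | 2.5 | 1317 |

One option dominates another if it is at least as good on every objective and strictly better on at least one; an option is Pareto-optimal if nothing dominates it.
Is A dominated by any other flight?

B: worse on duration (7.8 vs 2.5).
C: worse on duration (15.9 vs 2.5).
D: worse on layovers (2 vs 0).
No option is at least as good as A on every objective and strictly better on one.

No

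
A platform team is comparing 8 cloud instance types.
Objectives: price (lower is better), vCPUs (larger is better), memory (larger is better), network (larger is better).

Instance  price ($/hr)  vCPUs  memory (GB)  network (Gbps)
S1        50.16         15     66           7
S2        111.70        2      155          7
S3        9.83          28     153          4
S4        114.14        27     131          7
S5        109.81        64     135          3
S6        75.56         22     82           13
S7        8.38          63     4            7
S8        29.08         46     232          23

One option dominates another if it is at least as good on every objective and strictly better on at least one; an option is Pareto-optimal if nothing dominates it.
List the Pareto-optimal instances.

S1: dominated by S8 (price 29.08≤50.16, vCPUs 46≥15, memory 232≥66, network 23≥7).
S2: dominated by S8 (price 29.08≤111.70, vCPUs 46≥2, memory 232≥155, network 23≥7).
S3: not dominated.
S4: dominated by S8 (price 29.08≤114.14, vCPUs 46≥27, memory 232≥131, network 23≥7).
S5: not dominated (best vCPUs).
S6: dominated by S8 (price 29.08≤75.56, vCPUs 46≥22, memory 232≥82, network 23≥13).
S7: not dominated (best price).
S8: not dominated (best memory).

S3, S5, S7, S8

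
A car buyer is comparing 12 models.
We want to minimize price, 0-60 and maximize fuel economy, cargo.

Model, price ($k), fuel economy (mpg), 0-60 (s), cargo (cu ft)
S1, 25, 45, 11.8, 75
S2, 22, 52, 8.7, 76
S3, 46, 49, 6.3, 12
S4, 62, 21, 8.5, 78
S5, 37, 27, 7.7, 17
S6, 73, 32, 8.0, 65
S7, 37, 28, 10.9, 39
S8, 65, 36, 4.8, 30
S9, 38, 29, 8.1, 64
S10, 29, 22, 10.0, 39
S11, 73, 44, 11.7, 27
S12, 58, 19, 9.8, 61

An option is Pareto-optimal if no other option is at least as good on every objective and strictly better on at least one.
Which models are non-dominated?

S2, S3, S4, S5, S6, S8, S9

S1: dominated by S2 (price 22≤25, fuel economy 52≥45, 0-60 8.7≤11.8, cargo 76≥75).
S2: not dominated (best price).
S3: not dominated.
S4: not dominated (best cargo).
S5: not dominated.
S6: not dominated.
S7: dominated by S2 (price 22≤37, fuel economy 52≥28, 0-60 8.7≤10.9, cargo 76≥39).
S8: not dominated (best 0-60).
S9: not dominated.
S10: dominated by S2 (price 22≤29, fuel economy 52≥22, 0-60 8.7≤10.0, cargo 76≥39).
S11: dominated by S2 (price 22≤73, fuel economy 52≥44, 0-60 8.7≤11.7, cargo 76≥27).
S12: dominated by S2 (price 22≤58, fuel economy 52≥19, 0-60 8.7≤9.8, cargo 76≥61).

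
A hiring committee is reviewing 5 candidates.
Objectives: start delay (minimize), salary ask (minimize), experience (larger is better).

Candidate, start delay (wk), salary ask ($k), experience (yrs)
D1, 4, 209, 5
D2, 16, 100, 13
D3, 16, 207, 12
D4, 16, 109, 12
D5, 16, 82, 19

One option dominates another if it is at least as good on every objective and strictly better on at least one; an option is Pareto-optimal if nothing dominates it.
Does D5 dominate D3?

D5 vs D3: start delay 16≤16, salary ask 82≤207, experience 19≥12 — D5 is at least as good on every objective with at least one strict improvement.

Yes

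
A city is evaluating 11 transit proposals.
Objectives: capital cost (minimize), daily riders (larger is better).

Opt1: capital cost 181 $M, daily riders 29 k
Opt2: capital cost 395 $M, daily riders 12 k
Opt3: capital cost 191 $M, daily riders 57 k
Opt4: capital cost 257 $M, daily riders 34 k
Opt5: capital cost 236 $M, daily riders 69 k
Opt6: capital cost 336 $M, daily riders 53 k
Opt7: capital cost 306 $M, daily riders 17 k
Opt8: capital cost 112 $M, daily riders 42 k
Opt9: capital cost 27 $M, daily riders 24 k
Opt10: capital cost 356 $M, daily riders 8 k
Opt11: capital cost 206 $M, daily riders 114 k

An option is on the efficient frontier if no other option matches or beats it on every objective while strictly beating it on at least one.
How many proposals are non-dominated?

4

Opt1: dominated by Opt8 (capital cost 112≤181, daily riders 42≥29).
Opt2: dominated by Opt1 (capital cost 181≤395, daily riders 29≥12).
Opt3: not dominated.
Opt4: dominated by Opt3 (capital cost 191≤257, daily riders 57≥34).
Opt5: dominated by Opt11 (capital cost 206≤236, daily riders 114≥69).
Opt6: dominated by Opt3 (capital cost 191≤336, daily riders 57≥53).
Opt7: dominated by Opt1 (capital cost 181≤306, daily riders 29≥17).
Opt8: not dominated.
Opt9: not dominated (best capital cost).
Opt10: dominated by Opt1 (capital cost 181≤356, daily riders 29≥8).
Opt11: not dominated (best daily riders).
Pareto-optimal: Opt3, Opt8, Opt9, Opt11 → 4.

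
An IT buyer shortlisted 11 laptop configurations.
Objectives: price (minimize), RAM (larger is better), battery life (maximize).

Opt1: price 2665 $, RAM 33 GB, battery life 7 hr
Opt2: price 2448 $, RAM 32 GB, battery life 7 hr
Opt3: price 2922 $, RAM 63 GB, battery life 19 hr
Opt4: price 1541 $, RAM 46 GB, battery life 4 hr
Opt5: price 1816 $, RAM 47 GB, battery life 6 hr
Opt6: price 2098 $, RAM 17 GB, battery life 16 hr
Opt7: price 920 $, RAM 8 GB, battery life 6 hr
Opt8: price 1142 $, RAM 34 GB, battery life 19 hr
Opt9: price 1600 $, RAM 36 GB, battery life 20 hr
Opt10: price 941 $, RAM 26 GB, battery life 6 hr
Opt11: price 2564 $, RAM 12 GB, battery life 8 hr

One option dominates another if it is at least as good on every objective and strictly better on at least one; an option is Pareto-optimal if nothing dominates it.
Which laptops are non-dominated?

Opt1: dominated by Opt8 (price 1142≤2665, RAM 34≥33, battery life 19≥7).
Opt2: dominated by Opt8 (price 1142≤2448, RAM 34≥32, battery life 19≥7).
Opt3: not dominated (best RAM).
Opt4: not dominated.
Opt5: not dominated.
Opt6: dominated by Opt8 (price 1142≤2098, RAM 34≥17, battery life 19≥16).
Opt7: not dominated (best price).
Opt8: not dominated.
Opt9: not dominated (best battery life).
Opt10: not dominated.
Opt11: dominated by Opt6 (price 2098≤2564, RAM 17≥12, battery life 16≥8).

Opt3, Opt4, Opt5, Opt7, Opt8, Opt9, Opt10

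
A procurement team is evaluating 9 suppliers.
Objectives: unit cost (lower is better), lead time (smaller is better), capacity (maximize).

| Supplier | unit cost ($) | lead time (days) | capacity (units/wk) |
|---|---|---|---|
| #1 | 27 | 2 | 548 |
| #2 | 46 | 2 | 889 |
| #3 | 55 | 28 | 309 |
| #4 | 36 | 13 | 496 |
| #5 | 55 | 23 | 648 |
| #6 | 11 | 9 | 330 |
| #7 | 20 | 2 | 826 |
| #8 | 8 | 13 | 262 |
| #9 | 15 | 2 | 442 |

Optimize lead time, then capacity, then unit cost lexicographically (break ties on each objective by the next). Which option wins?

#2

First minimize lead time: best is 2, kept {#1, #2, #7, #9}.
Then maximize capacity: best is 889, kept {#2}.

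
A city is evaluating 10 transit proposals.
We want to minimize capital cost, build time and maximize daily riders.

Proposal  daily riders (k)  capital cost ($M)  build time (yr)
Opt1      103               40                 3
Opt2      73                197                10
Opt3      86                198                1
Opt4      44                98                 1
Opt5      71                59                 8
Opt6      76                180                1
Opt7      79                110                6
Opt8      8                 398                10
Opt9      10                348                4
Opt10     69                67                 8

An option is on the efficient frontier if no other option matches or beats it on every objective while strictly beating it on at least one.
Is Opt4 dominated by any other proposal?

No

Opt1: worse on build time (3 vs 1).
Opt2: worse on capital cost (197 vs 98).
Opt3: worse on capital cost (198 vs 98).
Opt5: worse on build time (8 vs 1).
Opt6: worse on capital cost (180 vs 98).
Opt7: worse on capital cost (110 vs 98).
Opt8: worse on daily riders (8 vs 44).
Opt9: worse on daily riders (10 vs 44).
Opt10: worse on build time (8 vs 1).
No option is at least as good as Opt4 on every objective and strictly better on one.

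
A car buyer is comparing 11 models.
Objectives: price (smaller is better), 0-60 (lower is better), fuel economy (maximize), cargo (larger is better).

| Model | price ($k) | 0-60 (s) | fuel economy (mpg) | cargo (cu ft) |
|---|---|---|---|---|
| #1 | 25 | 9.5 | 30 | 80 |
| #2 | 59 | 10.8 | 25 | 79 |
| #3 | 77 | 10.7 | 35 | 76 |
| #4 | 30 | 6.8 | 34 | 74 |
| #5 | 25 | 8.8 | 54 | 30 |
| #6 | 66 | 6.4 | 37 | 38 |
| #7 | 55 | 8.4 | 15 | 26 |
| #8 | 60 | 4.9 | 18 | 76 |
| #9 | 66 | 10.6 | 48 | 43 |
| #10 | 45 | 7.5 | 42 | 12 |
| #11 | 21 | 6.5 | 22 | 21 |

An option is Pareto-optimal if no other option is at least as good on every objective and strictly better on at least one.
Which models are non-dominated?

#1, #3, #4, #5, #6, #8, #9, #10, #11

#1: not dominated (best cargo).
#2: dominated by #1 (price 25≤59, 0-60 9.5≤10.8, fuel economy 30≥25, cargo 80≥79).
#3: not dominated.
#4: not dominated.
#5: not dominated (best fuel economy).
#6: not dominated.
#7: dominated by #4 (price 30≤55, 0-60 6.8≤8.4, fuel economy 34≥15, cargo 74≥26).
#8: not dominated (best 0-60).
#9: not dominated.
#10: not dominated.
#11: not dominated (best price).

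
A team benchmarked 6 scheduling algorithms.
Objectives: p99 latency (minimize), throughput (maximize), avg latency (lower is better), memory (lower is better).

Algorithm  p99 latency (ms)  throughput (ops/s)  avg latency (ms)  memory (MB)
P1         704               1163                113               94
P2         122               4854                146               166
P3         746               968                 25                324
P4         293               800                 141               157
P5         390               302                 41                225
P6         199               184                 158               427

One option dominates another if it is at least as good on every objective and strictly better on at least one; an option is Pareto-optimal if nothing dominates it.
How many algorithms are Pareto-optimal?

P1: not dominated (best memory).
P2: not dominated (best p99 latency).
P3: not dominated (best avg latency).
P4: not dominated.
P5: not dominated.
P6: dominated by P2 (p99 latency 122≤199, throughput 4854≥184, avg latency 146≤158, memory 166≤427).
Pareto-optimal: P1, P2, P3, P4, P5 → 5.

5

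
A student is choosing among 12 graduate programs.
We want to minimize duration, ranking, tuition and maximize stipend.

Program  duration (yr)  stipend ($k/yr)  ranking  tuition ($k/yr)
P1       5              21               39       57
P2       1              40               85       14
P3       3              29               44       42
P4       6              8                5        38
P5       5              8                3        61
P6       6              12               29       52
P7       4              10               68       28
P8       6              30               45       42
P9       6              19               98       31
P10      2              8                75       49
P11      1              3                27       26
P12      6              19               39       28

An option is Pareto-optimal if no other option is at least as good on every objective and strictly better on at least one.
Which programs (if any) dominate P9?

P2, P12

P2: duration 1≤6, stipend 40≥19, ranking 85≤98, tuition 14≤31 — dominates P9.
P12: duration 6≤6, stipend 19≥19, ranking 39≤98, tuition 28≤31 — dominates P9.
Others (P1, P3, P4, P5, P6, P7, P8, P10, P11) are each worse than P9 on at least one objective.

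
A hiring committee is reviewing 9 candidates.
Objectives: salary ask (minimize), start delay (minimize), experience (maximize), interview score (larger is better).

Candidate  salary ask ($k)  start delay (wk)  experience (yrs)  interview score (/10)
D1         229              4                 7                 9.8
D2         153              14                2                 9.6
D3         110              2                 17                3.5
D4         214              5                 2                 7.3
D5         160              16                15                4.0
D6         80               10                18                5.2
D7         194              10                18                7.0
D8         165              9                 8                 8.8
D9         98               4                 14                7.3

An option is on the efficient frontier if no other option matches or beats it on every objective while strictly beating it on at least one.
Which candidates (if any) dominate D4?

D9: salary ask 98≤214, start delay 4≤5, experience 14≥2, interview score 7.3≥7.3 — dominates D4.
Others (D1, D2, D3, D5, D6, D7, D8) are each worse than D4 on at least one objective.

D9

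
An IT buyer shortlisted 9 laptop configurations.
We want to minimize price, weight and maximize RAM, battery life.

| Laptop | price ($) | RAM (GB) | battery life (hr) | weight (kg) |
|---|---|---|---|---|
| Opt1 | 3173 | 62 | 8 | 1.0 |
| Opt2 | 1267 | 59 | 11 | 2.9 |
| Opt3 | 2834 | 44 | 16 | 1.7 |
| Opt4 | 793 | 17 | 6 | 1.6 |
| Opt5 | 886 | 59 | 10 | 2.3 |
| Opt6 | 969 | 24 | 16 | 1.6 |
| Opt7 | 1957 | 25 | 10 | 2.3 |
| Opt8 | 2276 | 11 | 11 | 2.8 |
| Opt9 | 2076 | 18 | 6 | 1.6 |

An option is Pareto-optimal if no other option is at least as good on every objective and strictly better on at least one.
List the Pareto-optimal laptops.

Opt1: not dominated (best RAM).
Opt2: not dominated.
Opt3: not dominated.
Opt4: not dominated (best price).
Opt5: not dominated.
Opt6: not dominated.
Opt7: dominated by Opt5 (price 886≤1957, RAM 59≥25, battery life 10≥10, weight 2.3≤2.3).
Opt8: dominated by Opt6 (price 969≤2276, RAM 24≥11, battery life 16≥11, weight 1.6≤2.8).
Opt9: dominated by Opt6 (price 969≤2076, RAM 24≥18, battery life 16≥6, weight 1.6≤1.6).

Opt1, Opt2, Opt3, Opt4, Opt5, Opt6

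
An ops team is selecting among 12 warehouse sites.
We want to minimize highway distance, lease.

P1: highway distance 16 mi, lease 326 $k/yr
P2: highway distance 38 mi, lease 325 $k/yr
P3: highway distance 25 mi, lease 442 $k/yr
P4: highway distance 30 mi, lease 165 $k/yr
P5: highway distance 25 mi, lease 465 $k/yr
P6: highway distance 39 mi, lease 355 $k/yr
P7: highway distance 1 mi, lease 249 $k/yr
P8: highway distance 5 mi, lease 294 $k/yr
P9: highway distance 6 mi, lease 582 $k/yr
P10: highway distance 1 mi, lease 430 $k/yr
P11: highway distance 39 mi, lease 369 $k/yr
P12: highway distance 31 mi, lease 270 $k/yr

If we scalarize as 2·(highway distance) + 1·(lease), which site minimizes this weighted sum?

P1: 2·16 + 1·326 = 358
P2: 2·38 + 1·325 = 401
P3: 2·25 + 1·442 = 492
P4: 2·30 + 1·165 = 225
P5: 2·25 + 1·465 = 515
P6: 2·39 + 1·355 = 433
P7: 2·1 + 1·249 = 251
P8: 2·5 + 1·294 = 304
P9: 2·6 + 1·582 = 594
P10: 2·1 + 1·430 = 432
P11: 2·39 + 1·369 = 447
P12: 2·31 + 1·270 = 332
Lowest: P4 at 225.

P4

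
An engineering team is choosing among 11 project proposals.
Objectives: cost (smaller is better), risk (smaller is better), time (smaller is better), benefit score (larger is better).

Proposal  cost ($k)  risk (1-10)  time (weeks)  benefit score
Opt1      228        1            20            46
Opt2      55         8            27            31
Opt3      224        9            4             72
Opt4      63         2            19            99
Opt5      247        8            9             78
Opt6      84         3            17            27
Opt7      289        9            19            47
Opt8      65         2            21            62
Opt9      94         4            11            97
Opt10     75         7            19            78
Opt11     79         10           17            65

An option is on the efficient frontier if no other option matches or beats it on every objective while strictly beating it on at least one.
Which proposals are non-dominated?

Opt1, Opt2, Opt3, Opt4, Opt5, Opt6, Opt9, Opt11

Opt1: not dominated (best risk).
Opt2: not dominated (best cost).
Opt3: not dominated (best time).
Opt4: not dominated (best benefit score).
Opt5: not dominated.
Opt6: not dominated.
Opt7: dominated by Opt3 (cost 224≤289, risk 9≤9, time 4≤19, benefit score 72≥47).
Opt8: dominated by Opt4 (cost 63≤65, risk 2≤2, time 19≤21, benefit score 99≥62).
Opt9: not dominated.
Opt10: dominated by Opt4 (cost 63≤75, risk 2≤7, time 19≤19, benefit score 99≥78).
Opt11: not dominated.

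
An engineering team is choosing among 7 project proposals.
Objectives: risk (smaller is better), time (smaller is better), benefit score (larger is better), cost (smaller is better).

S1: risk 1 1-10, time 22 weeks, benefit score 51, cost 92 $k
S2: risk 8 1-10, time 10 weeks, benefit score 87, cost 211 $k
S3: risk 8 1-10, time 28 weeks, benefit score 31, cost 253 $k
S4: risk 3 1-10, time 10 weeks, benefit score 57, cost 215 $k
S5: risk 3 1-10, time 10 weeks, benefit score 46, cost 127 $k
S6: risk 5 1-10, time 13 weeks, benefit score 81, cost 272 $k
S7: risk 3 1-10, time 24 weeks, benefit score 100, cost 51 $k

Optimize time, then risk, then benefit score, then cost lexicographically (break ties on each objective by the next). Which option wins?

S4

First minimize time: best is 10, kept {S2, S4, S5}.
Then minimize risk: best is 3, kept {S4, S5}.
Then maximize benefit score: best is 57, kept {S4}.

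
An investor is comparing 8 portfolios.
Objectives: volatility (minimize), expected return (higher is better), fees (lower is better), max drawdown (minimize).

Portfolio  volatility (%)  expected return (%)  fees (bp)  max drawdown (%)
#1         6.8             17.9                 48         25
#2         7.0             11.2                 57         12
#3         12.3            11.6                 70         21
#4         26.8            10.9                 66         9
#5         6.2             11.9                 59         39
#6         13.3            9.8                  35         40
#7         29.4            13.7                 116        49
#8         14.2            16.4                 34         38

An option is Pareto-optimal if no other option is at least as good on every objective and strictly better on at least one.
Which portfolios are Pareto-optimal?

#1, #2, #3, #4, #5, #6, #8

#1: not dominated (best expected return).
#2: not dominated.
#3: not dominated.
#4: not dominated (best max drawdown).
#5: not dominated (best volatility).
#6: not dominated.
#7: dominated by #1 (volatility 6.8≤29.4, expected return 17.9≥13.7, fees 48≤116, max drawdown 25≤49).
#8: not dominated (best fees).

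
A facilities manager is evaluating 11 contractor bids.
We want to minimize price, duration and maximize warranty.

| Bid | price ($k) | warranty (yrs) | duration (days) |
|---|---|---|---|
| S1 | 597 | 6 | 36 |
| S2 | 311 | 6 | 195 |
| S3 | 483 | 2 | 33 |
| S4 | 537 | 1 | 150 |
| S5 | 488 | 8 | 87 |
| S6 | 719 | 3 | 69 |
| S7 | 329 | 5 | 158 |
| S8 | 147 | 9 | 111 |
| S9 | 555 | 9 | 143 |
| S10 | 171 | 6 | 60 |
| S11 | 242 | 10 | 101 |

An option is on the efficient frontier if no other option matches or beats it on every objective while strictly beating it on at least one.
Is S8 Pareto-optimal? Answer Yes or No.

S1: worse on price (597 vs 147).
S2: worse on price (311 vs 147).
S3: worse on price (483 vs 147).
S4: worse on price (537 vs 147).
S5: worse on price (488 vs 147).
S6: worse on price (719 vs 147).
S7: worse on price (329 vs 147).
S9: worse on price (555 vs 147).
S10: worse on price (171 vs 147).
S11: worse on price (242 vs 147).
No option is at least as good as S8 on every objective and strictly better on one.

Yes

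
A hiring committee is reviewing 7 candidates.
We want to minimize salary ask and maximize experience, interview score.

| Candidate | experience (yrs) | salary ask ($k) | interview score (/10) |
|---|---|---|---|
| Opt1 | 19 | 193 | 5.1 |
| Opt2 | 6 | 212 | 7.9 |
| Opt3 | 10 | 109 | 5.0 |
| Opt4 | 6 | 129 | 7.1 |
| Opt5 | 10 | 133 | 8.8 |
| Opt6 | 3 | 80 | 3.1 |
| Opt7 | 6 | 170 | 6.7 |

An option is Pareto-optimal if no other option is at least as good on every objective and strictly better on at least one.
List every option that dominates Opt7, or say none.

Opt4: experience 6≥6, salary ask 129≤170, interview score 7.1≥6.7 — dominates Opt7.
Opt5: experience 10≥6, salary ask 133≤170, interview score 8.8≥6.7 — dominates Opt7.
Others (Opt1, Opt2, Opt3, Opt6) are each worse than Opt7 on at least one objective.

Opt4, Opt5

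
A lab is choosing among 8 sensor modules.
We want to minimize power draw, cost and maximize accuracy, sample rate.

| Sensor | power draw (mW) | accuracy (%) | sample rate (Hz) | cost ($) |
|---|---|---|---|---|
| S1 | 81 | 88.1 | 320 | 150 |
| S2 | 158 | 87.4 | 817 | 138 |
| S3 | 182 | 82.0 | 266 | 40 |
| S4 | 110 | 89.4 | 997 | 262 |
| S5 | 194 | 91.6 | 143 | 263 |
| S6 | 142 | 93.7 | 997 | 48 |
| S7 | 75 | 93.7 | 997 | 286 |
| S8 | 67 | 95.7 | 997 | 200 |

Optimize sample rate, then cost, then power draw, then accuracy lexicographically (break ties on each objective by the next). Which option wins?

S6

First maximize sample rate: best is 997, kept {S4, S6, S7, S8}.
Then minimize cost: best is 48, kept {S6}.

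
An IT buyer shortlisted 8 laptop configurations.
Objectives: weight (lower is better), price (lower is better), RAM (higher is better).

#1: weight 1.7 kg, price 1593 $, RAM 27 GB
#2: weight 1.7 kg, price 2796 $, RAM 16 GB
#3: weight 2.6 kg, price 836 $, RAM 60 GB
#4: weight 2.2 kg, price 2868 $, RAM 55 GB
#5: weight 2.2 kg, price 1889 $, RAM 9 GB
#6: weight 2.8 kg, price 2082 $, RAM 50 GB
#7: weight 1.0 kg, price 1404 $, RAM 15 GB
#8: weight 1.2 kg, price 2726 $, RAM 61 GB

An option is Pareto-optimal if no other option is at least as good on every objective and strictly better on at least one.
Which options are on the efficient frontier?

#1, #3, #7, #8

#1: not dominated.
#2: dominated by #1 (weight 1.7≤1.7, price 1593≤2796, RAM 27≥16).
#3: not dominated (best price).
#4: dominated by #8 (weight 1.2≤2.2, price 2726≤2868, RAM 61≥55).
#5: dominated by #1 (weight 1.7≤2.2, price 1593≤1889, RAM 27≥9).
#6: dominated by #3 (weight 2.6≤2.8, price 836≤2082, RAM 60≥50).
#7: not dominated (best weight).
#8: not dominated (best RAM).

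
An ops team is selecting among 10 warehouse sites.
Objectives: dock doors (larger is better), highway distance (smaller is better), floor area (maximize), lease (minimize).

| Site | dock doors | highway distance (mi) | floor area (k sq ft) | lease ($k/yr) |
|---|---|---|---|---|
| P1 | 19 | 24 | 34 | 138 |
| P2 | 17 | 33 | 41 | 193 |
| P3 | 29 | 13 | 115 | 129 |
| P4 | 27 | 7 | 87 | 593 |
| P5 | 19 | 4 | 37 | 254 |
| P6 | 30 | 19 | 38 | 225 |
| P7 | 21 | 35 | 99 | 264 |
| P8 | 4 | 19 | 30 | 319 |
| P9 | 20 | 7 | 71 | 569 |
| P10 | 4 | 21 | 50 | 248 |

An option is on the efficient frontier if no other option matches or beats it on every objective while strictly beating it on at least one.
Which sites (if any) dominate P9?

none

P1: worse on dock doors (19 vs 20).
P2: worse on dock doors (17 vs 20).
P3: worse on highway distance (13 vs 7).
P4: worse on lease (593 vs 569).
P5: worse on dock doors (19 vs 20).
P6: worse on highway distance (19 vs 7).
P7: worse on highway distance (35 vs 7).
P8: worse on dock doors (4 vs 20).
P10: worse on dock doors (4 vs 20).
No option dominates P9.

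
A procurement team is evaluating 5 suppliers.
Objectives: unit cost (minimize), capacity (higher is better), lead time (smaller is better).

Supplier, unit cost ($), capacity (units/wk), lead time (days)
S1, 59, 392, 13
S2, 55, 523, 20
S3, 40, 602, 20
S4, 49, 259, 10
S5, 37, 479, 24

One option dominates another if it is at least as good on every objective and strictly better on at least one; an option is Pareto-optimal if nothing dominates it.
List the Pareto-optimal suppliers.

S1, S3, S4, S5

S1: not dominated.
S2: dominated by S3 (unit cost 40≤55, capacity 602≥523, lead time 20≤20).
S3: not dominated (best capacity).
S4: not dominated (best lead time).
S5: not dominated (best unit cost).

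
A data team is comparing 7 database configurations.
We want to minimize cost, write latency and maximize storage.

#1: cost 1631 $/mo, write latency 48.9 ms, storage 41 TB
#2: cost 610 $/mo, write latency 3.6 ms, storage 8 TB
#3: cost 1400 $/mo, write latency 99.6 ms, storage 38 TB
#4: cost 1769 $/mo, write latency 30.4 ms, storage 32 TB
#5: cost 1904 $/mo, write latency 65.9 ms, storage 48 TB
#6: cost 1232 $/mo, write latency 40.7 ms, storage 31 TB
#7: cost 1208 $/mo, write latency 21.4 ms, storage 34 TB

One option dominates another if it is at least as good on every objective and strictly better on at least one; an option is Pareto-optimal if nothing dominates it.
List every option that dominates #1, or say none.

none

#2: worse on storage (8 vs 41).
#3: worse on write latency (99.6 vs 48.9).
#4: worse on cost (1769 vs 1631).
#5: worse on cost (1904 vs 1631).
#6: worse on storage (31 vs 41).
#7: worse on storage (34 vs 41).
No option dominates #1.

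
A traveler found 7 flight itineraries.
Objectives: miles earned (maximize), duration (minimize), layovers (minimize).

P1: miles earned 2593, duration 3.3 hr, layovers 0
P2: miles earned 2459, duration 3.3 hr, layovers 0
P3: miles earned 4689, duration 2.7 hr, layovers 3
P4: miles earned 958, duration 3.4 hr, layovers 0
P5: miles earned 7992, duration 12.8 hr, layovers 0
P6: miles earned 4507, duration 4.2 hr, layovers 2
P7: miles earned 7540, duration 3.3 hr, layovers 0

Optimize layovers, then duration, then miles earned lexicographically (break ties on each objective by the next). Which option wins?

P7

First minimize layovers: best is 0, kept {P1, P2, P4, P5, P7}.
Then minimize duration: best is 3.3, kept {P1, P2, P7}.
Then maximize miles earned: best is 7540, kept {P7}.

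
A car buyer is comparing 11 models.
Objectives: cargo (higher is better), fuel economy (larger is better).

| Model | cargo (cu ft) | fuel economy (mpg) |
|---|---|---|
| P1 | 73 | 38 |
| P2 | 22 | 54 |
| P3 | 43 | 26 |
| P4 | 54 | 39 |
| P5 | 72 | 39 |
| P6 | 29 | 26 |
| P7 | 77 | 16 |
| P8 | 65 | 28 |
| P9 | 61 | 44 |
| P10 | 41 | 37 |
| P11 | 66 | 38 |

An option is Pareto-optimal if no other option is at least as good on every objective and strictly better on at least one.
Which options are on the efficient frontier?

P1: not dominated.
P2: not dominated (best fuel economy).
P3: dominated by P1 (cargo 73≥43, fuel economy 38≥26).
P4: dominated by P5 (cargo 72≥54, fuel economy 39≥39).
P5: not dominated.
P6: dominated by P1 (cargo 73≥29, fuel economy 38≥26).
P7: not dominated (best cargo).
P8: dominated by P1 (cargo 73≥65, fuel economy 38≥28).
P9: not dominated.
P10: dominated by P1 (cargo 73≥41, fuel economy 38≥37).
P11: dominated by P1 (cargo 73≥66, fuel economy 38≥38).

P1, P2, P5, P7, P9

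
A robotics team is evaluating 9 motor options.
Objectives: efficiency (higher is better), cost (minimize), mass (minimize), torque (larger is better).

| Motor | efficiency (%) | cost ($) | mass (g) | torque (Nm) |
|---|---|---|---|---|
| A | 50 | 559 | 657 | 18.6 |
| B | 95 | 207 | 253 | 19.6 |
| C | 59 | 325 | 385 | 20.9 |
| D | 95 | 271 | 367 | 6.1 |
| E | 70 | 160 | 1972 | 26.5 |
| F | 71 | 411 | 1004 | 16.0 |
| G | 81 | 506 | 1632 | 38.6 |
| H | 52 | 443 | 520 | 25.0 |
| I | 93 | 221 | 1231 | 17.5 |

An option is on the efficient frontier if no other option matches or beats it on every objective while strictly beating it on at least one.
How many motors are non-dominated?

5

A: dominated by B (efficiency 95≥50, cost 207≤559, mass 253≤657, torque 19.6≥18.6).
B: not dominated (best mass).
C: not dominated.
D: dominated by B (efficiency 95≥95, cost 207≤271, mass 253≤367, torque 19.6≥6.1).
E: not dominated (best cost).
F: dominated by B (efficiency 95≥71, cost 207≤411, mass 253≤1004, torque 19.6≥16.0).
G: not dominated (best torque).
H: not dominated.
I: dominated by B (efficiency 95≥93, cost 207≤221, mass 253≤1231, torque 19.6≥17.5).
Pareto-optimal: B, C, E, G, H → 5.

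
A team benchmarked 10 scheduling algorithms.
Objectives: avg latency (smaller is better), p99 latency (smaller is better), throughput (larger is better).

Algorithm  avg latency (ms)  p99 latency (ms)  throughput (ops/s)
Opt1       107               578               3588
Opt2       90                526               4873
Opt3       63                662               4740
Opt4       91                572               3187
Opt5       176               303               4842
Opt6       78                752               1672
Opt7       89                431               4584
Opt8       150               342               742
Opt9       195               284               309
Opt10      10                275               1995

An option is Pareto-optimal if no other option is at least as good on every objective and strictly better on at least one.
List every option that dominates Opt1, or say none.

Opt2: avg latency 90≤107, p99 latency 526≤578, throughput 4873≥3588 — dominates Opt1.
Opt7: avg latency 89≤107, p99 latency 431≤578, throughput 4584≥3588 — dominates Opt1.
Others (Opt3, Opt4, Opt5, Opt6, Opt8, Opt9, Opt10) are each worse than Opt1 on at least one objective.

Opt2, Opt7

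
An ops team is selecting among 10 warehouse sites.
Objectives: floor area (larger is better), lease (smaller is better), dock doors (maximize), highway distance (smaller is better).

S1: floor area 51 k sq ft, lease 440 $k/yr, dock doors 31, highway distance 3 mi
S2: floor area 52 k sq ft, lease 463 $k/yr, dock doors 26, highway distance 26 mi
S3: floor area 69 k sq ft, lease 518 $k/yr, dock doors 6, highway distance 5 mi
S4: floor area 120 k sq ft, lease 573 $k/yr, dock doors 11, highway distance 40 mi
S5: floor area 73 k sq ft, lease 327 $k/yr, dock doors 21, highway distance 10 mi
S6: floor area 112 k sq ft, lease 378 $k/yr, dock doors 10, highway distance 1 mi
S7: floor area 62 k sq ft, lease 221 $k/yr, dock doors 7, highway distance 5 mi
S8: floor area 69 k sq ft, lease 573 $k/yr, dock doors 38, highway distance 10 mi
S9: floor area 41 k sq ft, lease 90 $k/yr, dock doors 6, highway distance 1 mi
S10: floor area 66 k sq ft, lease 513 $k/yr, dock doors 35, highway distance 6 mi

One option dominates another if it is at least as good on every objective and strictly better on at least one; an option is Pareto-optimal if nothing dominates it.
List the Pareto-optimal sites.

S1, S2, S4, S5, S6, S7, S8, S9, S10

S1: not dominated.
S2: not dominated.
S3: dominated by S6 (floor area 112≥69, lease 378≤518, dock doors 10≥6, highway distance 1≤5).
S4: not dominated (best floor area).
S5: not dominated.
S6: not dominated.
S7: not dominated.
S8: not dominated (best dock doors).
S9: not dominated (best lease).
S10: not dominated.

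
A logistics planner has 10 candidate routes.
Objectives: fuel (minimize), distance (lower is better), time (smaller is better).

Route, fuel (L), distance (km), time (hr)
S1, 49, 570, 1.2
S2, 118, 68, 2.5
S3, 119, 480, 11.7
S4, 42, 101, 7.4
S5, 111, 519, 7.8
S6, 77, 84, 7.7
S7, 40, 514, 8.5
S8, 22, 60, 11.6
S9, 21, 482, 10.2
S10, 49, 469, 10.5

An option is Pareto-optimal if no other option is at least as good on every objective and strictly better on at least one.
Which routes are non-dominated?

S1, S2, S4, S6, S7, S8, S9

S1: not dominated (best time).
S2: not dominated.
S3: dominated by S2 (fuel 118≤119, distance 68≤480, time 2.5≤11.7).
S4: not dominated.
S5: dominated by S4 (fuel 42≤111, distance 101≤519, time 7.4≤7.8).
S6: not dominated.
S7: not dominated.
S8: not dominated (best distance).
S9: not dominated (best fuel).
S10: dominated by S4 (fuel 42≤49, distance 101≤469, time 7.4≤10.5).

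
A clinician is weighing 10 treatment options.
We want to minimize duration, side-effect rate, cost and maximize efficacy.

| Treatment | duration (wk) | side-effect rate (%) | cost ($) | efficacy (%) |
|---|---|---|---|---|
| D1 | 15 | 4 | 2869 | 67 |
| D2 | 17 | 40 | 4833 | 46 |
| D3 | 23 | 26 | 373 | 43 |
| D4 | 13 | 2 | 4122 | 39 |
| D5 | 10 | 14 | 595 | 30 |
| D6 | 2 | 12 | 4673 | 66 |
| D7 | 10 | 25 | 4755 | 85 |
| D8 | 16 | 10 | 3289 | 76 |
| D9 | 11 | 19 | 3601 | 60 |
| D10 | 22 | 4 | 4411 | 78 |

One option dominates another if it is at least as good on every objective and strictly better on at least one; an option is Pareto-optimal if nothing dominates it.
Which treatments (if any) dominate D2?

D1: duration 15≤17, side-effect rate 4≤40, cost 2869≤4833, efficacy 67≥46 — dominates D2.
D6: duration 2≤17, side-effect rate 12≤40, cost 4673≤4833, efficacy 66≥46 — dominates D2.
D7: duration 10≤17, side-effect rate 25≤40, cost 4755≤4833, efficacy 85≥46 — dominates D2.
D8: duration 16≤17, side-effect rate 10≤40, cost 3289≤4833, efficacy 76≥46 — dominates D2.
D9: duration 11≤17, side-effect rate 19≤40, cost 3601≤4833, efficacy 60≥46 — dominates D2.
Others (D3, D4, D5, D10) are each worse than D2 on at least one objective.

D1, D6, D7, D8, D9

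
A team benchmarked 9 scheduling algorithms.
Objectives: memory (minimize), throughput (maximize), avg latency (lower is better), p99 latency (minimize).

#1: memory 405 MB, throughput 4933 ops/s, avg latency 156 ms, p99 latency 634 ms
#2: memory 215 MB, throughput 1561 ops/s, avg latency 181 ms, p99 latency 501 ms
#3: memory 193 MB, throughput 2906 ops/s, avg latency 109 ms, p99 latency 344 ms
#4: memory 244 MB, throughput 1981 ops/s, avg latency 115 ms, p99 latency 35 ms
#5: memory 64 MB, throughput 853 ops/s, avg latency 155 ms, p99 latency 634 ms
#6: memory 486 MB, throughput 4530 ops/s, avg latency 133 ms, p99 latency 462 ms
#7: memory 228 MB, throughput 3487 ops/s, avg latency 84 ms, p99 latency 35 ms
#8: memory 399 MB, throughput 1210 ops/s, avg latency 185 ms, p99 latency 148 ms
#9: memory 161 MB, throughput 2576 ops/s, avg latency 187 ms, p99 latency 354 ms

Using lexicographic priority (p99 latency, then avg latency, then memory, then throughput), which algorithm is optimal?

First minimize p99 latency: best is 35, kept {#4, #7}.
Then minimize avg latency: best is 84, kept {#7}.

#7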